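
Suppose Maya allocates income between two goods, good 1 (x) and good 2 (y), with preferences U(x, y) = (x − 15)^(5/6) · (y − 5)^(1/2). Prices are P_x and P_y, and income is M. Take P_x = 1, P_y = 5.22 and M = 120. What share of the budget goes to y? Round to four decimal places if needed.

share on y = 0.4641

This is Cobb-Douglas in (x−15, y−5): tangency gives 5/6·P_y·(y−5) = 0.5·P_x·(x−15).
After buying the subsistence bundle (15, 5), a share 0.625 of the remaining income goes to x: x* = 15 + 0.625·(M − 15P_x − 5P_y)/P_x.
Discretionary income = 120 − 15·1 − 5·5.22 = 78.9; x* = 15 + 0.625·78.9/1 = 64.3125; y* = 5 + 0.375·78.9/5.22 = 10.6681.
Expenditure on y: 5.22·10.6681 = 55.6875; share = 0.4641.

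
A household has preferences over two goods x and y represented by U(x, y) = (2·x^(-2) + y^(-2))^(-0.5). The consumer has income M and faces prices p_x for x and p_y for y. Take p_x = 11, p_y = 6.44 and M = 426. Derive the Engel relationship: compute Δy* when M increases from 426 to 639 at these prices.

Δy* = 11.811

MU_x ∝ 2·x^(-3), MU_y ∝ y^(-3), so MRS = 2·(y/x)^(3) = p_x/p_y.
Hence y/x = ((1/2)·p_x/p_y)^(1/(3)), i.e. raised to the 1/3 power.
With the ratio pinned down, the budget gives x* = M/(p_x + p_y·(y/x)) and y* = (y/x)·x*.
Numerically y/x = 0.948766, so x* = 426/(11 + 6.44·0.948766) = 24.8976 and y* = 0.948766·24.8976 = 23.622.
At M' = 639: y* = 35.433. Change: 35.433 − 23.622 = 11.811.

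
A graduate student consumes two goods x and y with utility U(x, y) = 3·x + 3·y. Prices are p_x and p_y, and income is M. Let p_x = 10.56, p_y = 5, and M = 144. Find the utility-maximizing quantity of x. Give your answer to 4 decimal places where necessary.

x* = 0

Perfect substitutes: compare marginal utility per dollar. 3/p_x vs 3/p_y → 0.2841 vs 0.6.
y gives more utility per dollar, so spend all income on y: y* = M/p_y, x* = 0.
Numerically: x* = 0, y* = 28.8.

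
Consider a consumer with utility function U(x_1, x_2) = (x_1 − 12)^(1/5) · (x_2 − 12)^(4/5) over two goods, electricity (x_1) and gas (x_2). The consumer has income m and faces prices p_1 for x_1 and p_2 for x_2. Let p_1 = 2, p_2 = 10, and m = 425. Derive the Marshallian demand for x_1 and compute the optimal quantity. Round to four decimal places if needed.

Let x_1' = x_1−12, x_2' = x_2−12. MRS = (1/4)·x_2'/x_1' = p_1/p_2.
Substituting into the budget: x_1* = 12 + 0.2·(m − 12·p_1 − 12·p_2)/p_1, and x_2* = 12 + 0.8·(…)/p_2.
Discretionary income = 425 − 12·2 − 12·10 = 281; x_1* = 12 + 0.2·281/2 = 40.1.

x_1* = 40.1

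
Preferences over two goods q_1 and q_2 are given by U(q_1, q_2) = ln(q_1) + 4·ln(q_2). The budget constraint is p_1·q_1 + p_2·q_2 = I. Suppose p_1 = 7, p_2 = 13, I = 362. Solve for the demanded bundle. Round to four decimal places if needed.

MU_q_1/MU_q_2 = (q_2)/(4·q_1); tangency sets this equal to p_1/p_2.
So p_2·q_2 = 4·p_1·q_1; combined with the budget, a share 0.2 of income goes to q_1.
Demand: q_1*(p_1,p_2,I) = 0.2·I/p_1 and q_2* = 0.8·I/p_2.
At p_1=7, p_2=13, I=362: q_1* = 0.2·362/7 = 10.3429, q_2* = 22.2769.

q_1* = 10.3429, q_2* = 22.2769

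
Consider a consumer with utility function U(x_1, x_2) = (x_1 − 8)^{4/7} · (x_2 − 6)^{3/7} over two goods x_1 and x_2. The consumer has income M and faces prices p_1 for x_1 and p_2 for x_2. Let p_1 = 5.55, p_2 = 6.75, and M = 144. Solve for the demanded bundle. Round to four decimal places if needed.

Discretionary income = 144 − 8·5.55 − 6·6.75 = 59.1; x_1* = 8 + 4/7·59.1/5.55 = 14.0849; x_2* = 6 + 3/7·59.1/6.75 = 9.7524.

x_1* = 14.0849, x_2* = 9.7524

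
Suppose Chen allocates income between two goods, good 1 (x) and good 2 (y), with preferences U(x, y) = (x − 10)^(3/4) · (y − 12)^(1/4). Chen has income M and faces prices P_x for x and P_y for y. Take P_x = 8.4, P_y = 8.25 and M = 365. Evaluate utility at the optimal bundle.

Substituting into the budget: x* = 10 + 0.75·(M − 10·P_x − 12·P_y)/P_x, and y* = 12 + 0.25·(…)/P_y.
Discretionary income = 365 − 10·8.4 − 12·8.25 = 182; x* = 10 + 0.75·182/8.4 = 26.25; y* = 12 + 0.25·182/8.25 = 17.5152.
Utility at the optimum: U(26.25, 17.5152) = 12.4031.

V = 12.4031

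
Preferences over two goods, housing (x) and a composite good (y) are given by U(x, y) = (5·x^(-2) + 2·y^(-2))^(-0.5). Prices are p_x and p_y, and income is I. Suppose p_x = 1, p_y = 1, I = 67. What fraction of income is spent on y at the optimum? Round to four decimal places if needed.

From the CES first-order condition, (5/2)·(y/x)^(3) = p_x/p_y.
Solve for the ratio: y/x = [(2/5)·p_x/p_y]^(1/3).
With the ratio pinned down, the budget gives x* = I/(p_x + p_y·(y/x)) and y* = (y/x)·x*.
Numerically y/x = 0.736806, so x* = 67/(1 + 1·0.736806) = 38.5766 and y* = 0.736806·38.5766 = 28.4234.
Expenditure on y: 1·28.4234 = 28.4234; share = 0.4242.

share on y = 0.4242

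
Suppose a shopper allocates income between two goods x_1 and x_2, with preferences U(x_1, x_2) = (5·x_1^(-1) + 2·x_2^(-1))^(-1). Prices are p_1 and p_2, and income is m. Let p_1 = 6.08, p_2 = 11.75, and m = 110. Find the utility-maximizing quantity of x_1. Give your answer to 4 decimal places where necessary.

MRS = MU_x_1/MU_x_2 = (5/2)·(x_2/x_1)^(2). Set equal to p_1/p_2.
Hence x_2/x_1 = ((2/5)·p_1/p_2)^(1/(2)), i.e. raised to the 0.5 power.
With the ratio pinned down, the budget gives x_1* = m/(p_1 + p_2·(x_2/x_1)) and x_2* = (x_2/x_1)·x_1*.
Numerically x_2/x_1 = 0.454949, so x_1* = 110/(6.08 + 11.75·0.454949) = 9.6275.

x_1* = 9.6275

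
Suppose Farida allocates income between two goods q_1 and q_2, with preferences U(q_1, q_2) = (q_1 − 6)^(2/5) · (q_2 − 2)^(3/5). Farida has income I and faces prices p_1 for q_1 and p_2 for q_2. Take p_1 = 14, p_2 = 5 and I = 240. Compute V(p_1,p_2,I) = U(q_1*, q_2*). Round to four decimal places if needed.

This is Cobb-Douglas in (q_1−6, q_2−2): tangency gives 0.4·p_2·(q_2−2) = 0.6·p_1·(q_1−6).
Substituting into the budget: q_1* = 6 + 0.4·(I − 6·p_1 − 2·p_2)/p_1, and q_2* = 2 + 0.6·(…)/p_2.
Discretionary income = 240 − 6·14 − 2·5 = 146; q_1* = 6 + 0.4·146/14 = 10.1714; q_2* = 2 + 0.6·146/5 = 19.52.
Utility at the optimum: U(10.1714, 19.52) = 9.8681.

V = 9.8681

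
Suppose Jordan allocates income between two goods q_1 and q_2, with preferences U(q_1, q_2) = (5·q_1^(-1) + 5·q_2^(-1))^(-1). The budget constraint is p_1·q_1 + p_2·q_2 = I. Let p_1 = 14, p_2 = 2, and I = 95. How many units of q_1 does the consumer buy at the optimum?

q_1* = 4.9244

MRS = MU_q_1/MU_q_2 = (q_2/q_1)^(2). Set equal to p_1/p_2.
Hence q_2/q_1 = (p_1/p_2)^(1/(2)), i.e. raised to the 0.5 power.
With the ratio pinned down, the budget gives q_1* = I/(p_1 + p_2·(q_2/q_1)) and q_2* = (q_2/q_1)·q_1*.
Numerically q_2/q_1 = 2.645751, so q_1* = 95/(14 + 2·2.645751) = 4.9244.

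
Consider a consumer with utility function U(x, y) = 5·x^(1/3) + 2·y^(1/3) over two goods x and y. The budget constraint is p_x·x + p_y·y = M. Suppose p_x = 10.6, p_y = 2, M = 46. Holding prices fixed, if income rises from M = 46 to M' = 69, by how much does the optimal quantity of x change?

Δx* = 1.3712

MU_x ∝ 5·x^(-2/3), MU_y ∝ 2·y^(-2/3), so MRS = (5/2)·(y/x)^(2/3) = p_x/p_y.
Hence y/x = ((2/5)·p_x/p_y)^(1/(2/3)), i.e. raised to the 1.5 power.
Substitute y = (y/x)·x into the budget: x* = M/(p_x + p_y·(y/x)).
Numerically y/x = 3.086767, so x* = 46/(10.6 + 2·3.086767) = 2.7424.
At M' = 69: x* = 4.1136. Change: 4.1136 − 2.7424 = 1.3712.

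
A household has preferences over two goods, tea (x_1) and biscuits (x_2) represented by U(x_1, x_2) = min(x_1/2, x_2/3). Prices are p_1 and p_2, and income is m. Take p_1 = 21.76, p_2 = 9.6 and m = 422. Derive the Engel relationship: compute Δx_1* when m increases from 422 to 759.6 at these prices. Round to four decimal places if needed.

Δx_1* = 9.3363

With perfect complements, no substitution: consume in ratio x_1:x_2 = 2:3.
Budget: p_1·x_1 + p_2·(3/2)·x_1 = m, so (2·p_1 + 3·p_2)·x_1 = 2·m.
Demand: x_1*(p_1,p_2,m) = 2·m/(2·p_1 + 3·p_2), x_2* = 3·m/(2·p_1 + 3·p_2).
Here 2·21.76 + 3·9.6 = 72.32, giving x_1* = 11.6704.
At m' = 759.6: x_1* = 21.0066. Change: 21.0066 − 11.6704 = 9.3363.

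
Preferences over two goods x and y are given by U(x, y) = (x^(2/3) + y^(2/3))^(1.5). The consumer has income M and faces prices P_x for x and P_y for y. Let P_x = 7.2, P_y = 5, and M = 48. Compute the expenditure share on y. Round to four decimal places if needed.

share on y = 0.6746

MRS = MU_x/MU_y = (y/x)^(1/3). Set equal to P_x/P_y.
Hence y/x = (P_x/P_y)^(1/(1/3)), i.e. raised to the 3 power.
Substitute y = (y/x)·x into the budget: x* = M/(P_x + P_y·(y/x)).
Numerically y/x = 2.985984, so x* = 48/(7.2 + 5·2.985984) = 2.169 and y* = 2.985984·2.169 = 6.4766.
Expenditure on y: 5·6.4766 = 32.3831; share = 0.6746.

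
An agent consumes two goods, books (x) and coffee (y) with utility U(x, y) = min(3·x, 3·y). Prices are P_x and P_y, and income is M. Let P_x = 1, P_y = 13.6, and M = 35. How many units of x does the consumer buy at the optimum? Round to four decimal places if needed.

Demand: x*(P_x,P_y,M) = 3·M/(3·P_x + 3·P_y), y* = 3·M/(3·P_x + 3·P_y).
Here 3·1 + 3·13.6 = 43.8, giving x* = 2.3973.

x* = 2.3973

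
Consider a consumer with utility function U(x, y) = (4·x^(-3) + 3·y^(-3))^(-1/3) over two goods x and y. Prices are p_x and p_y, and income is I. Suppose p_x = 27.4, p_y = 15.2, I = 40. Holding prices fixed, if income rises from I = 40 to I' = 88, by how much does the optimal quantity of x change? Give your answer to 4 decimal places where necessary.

Δx* = 1.0961

MU_x ∝ 4·x^(-4), MU_y ∝ 3·y^(-4), so MRS = (4/3)·(y/x)^(4) = p_x/p_y.
Solve for the ratio: y/x = [(3/4)·p_x/p_y]^(0.25).
Substitute y = (y/x)·x into the budget: x* = I/(p_x + p_y·(y/x)).
Numerically y/x = 1.078306, so x* = 40/(27.4 + 15.2·1.078306) = 0.9134.
At I' = 88: x* = 2.0096. Change: 2.0096 − 0.9134 = 1.0961.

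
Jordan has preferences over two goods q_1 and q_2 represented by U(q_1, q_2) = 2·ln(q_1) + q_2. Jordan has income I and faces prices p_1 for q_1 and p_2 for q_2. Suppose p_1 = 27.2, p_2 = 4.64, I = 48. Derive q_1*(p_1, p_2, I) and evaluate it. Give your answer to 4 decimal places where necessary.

MU_q_1 = 2/q_1, MU_q_2 = 1. Tangency: 2/q_1 = p_1/p_2.
So q_1*(p_1,p_2) = 2·p_2/p_1, independent of income; and q_2* = (I − 2·p_2)/p_2.
At the given prices: q_1* = 2·4.64/27.2 = 0.3412.

q_1* = 0.3412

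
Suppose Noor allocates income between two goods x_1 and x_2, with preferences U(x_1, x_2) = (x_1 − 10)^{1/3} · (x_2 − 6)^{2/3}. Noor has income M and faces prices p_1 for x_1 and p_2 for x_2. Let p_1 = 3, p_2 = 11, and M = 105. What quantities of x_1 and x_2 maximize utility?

After buying the subsistence bundle (10, 6), a share 1/3 of the remaining income goes to x_1: x_1* = 10 + 1/3·(M − 10p_1 − 6p_2)/p_1.
Discretionary income = 105 − 10·3 − 6·11 = 9; x_1* = 10 + 1/3·9/3 = 11; x_2* = 6 + 2/3·9/11 = 6.5455.

x_1* = 11, x_2* = 6.5455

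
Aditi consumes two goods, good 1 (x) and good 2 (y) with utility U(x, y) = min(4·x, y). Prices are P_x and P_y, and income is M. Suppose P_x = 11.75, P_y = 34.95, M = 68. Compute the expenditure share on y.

Leontief preferences: the optimum is at the kink where x/1 = y/4, i.e. y = 4·x.
Budget: P_x·x + P_y·4·x = M, so (P_x + 4·P_y)·x = M.
Demand: x*(P_x,P_y,M) = M/(P_x + 4·P_y), y* = 4·M/(P_x + 4·P_y).
Here 11.75 + 4·34.95 = 151.55, giving x* = 0.4487 and y* = 1.7948.
Expenditure on y: 34.95·1.7948 = 62.7278; share = 0.9225.

share on y = 0.9225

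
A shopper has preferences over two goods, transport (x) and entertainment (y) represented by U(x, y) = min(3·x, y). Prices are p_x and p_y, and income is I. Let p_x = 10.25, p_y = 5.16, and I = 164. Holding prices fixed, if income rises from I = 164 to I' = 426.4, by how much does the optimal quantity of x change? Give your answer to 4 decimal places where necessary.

Leontief preferences: the optimum is at the kink where x/1 = y/3, i.e. y = 3·x.
Budget: p_x·x + p_y·3·x = I, so (p_x + 3·p_y)·x = I.
Demand: x*(p_x,p_y,I) = I/(p_x + 3·p_y), y* = 3·I/(p_x + 3·p_y).
Here 10.25 + 3·5.16 = 25.73, giving x* = 6.3739.
At I' = 426.4: x* = 16.5721. Change: 16.5721 − 6.3739 = 10.1982.

Δx* = 10.1982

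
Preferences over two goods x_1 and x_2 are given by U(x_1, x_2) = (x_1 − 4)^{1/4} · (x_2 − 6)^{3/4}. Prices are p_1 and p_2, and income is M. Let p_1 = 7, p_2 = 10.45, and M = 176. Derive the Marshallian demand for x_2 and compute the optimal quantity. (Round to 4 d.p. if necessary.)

Discretionary income = 176 − 4·7 − 6·10.45 = 85.3; x_2* = 6 + 0.75·85.3/10.45 = 12.122.

x_2* = 12.122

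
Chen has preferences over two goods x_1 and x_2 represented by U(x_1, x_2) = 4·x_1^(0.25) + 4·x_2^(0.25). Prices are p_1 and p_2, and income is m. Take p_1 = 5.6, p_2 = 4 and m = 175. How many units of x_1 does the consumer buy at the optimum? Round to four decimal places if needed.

MU_x_1 ∝ 4·x_1^(-0.75), MU_x_2 ∝ 4·x_2^(-0.75), so MRS = (x_2/x_1)^(0.75) = p_1/p_2.
Hence x_2/x_1 = (p_1/p_2)^(1/(0.75)), i.e. raised to the 4/3 power.
With the ratio pinned down, the budget gives x_1* = m/(p_1 + p_2·(x_2/x_1)) and x_2* = (x_2/x_1)·x_1*.
Numerically x_2/x_1 = 1.566165, so x_1* = 175/(5.6 + 4·1.566165) = 14.7497.

x_1* = 14.7497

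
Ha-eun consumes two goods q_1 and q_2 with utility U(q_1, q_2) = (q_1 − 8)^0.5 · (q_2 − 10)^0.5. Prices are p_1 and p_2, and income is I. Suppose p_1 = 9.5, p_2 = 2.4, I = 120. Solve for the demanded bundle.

q_1* = 9.0526, q_2* = 14.1667

MRS = (q_2−10)/(q_1−8). Tangency with p_1/p_2 gives q_2−10 = (p_1/p_2)·(q_1−8).
Substituting into the budget: q_1* = 8 + 0.5·(I − 8·p_1 − 10·p_2)/p_1, and q_2* = 10 + 0.5·(…)/p_2.
Discretionary income = 120 − 8·9.5 − 10·2.4 = 20; q_1* = 8 + 0.5·20/9.5 = 9.0526; q_2* = 10 + 0.5·20/2.4 = 14.1667.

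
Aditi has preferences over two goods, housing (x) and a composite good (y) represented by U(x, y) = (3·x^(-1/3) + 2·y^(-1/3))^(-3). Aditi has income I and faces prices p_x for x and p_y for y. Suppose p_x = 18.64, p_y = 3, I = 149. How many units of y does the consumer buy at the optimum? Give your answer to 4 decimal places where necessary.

From the CES first-order condition, (3/2)·(y/x)^(4/3) = p_x/p_y.
Hence y/x = ((2/3)·p_x/p_y)^(1/(4/3)), i.e. raised to the 0.75 power.
Substitute y = (y/x)·x into the budget: x* = I/(p_x + p_y·(y/x)).
Numerically y/x = 2.903521, so x* = 149/(18.64 + 3·2.903521) = 5.4478 and y* = 2.903521·5.4478 = 15.8178.

y* = 15.8178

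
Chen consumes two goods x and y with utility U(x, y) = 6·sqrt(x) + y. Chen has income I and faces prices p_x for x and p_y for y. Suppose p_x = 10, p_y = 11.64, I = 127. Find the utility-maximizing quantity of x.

Thus x* = (3·p_y/p_x)² — independent of I — with the rest of income spent on y.
Plugging in: x* = (3·11.64/10)² = 12.1941.

x* = 12.1941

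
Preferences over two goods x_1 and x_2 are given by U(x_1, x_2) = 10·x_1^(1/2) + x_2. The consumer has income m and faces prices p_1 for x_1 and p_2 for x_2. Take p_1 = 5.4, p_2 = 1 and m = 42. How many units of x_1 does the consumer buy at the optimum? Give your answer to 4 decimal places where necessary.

Thus x_1* = (5·p_2/p_1)² — independent of m — with the rest of income spent on x_2.
Plugging in: x_1* = (5·1/5.4)² = 0.8573.

x_1* = 0.8573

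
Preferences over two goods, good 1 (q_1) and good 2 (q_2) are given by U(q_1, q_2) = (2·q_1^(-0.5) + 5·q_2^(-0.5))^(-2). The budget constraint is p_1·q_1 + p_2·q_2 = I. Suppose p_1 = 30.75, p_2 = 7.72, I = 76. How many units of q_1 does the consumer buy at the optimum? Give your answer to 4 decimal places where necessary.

q_1* = 1.1432

MU_q_1 ∝ 2·q_1^(-1.5), MU_q_2 ∝ 5·q_2^(-1.5), so MRS = (2/5)·(q_2/q_1)^(1.5) = p_1/p_2.
Solve for the ratio: q_2/q_1 = [(5/2)·p_1/p_2]^(2/3).
Substitute q_2 = (q_2/q_1)·q_1 into the budget: q_1* = I/(p_1 + p_2·(q_2/q_1)).
Numerically q_2/q_1 = 4.628553, so q_1* = 76/(30.75 + 7.72·4.628553) = 1.1432.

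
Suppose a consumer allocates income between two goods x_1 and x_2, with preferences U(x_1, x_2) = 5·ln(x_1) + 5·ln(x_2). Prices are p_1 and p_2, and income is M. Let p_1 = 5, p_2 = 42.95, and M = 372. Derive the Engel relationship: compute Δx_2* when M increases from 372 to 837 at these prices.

Δx_2* = 5.4133

Tangency: MRS = x_2/x_1 = p_1/p_2.
Rearranging, p_2·x_2 = p_1·x_1. Substituting into the budget gives p_1·x_1·(1 + 1) = M.
Demand: x_1*(p_1,p_2,M) = 0.5·M/p_1 and x_2* = 0.5·M/p_2.
At p_1=5, p_2=42.95, M=372: x_2* = 0.5·372/42.95 = 4.3306.
At M' = 837: x_2* = 9.7439. Change: 9.7439 − 4.3306 = 5.4133.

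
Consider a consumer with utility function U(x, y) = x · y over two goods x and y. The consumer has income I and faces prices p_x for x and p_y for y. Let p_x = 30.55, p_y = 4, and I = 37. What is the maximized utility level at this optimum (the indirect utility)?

Demand: x*(p_x,p_y,I) = 0.5·I/p_x and y* = 0.5·I/p_y.
At p_x=30.55, p_y=4, I=37: x* = 0.5·37/30.55 = 0.6056, y* = 4.625.
Utility at the optimum: U(0.6056, 4.625) = 2.8007.

V = 2.8007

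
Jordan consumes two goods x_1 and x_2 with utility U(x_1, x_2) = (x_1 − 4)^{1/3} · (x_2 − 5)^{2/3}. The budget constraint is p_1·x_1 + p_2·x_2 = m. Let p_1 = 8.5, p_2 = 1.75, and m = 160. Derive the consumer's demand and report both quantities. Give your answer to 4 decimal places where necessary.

Discretionary income = 160 − 4·8.5 − 5·1.75 = 117.25; x_1* = 4 + 1/3·117.25/8.5 = 8.598; x_2* = 5 + 2/3·117.25/1.75 = 49.6667.

x_1* = 8.598, x_2* = 49.6667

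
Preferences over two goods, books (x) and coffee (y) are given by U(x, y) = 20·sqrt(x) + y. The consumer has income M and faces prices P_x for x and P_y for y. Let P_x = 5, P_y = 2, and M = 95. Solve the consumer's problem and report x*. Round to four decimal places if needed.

Set MRS = P_x/P_y: 10·x^(−1/2) = P_x/P_y.
Solve: √x = 10·P_y/P_x, so x*(P_x,P_y) = (10·P_y/P_x)², and y* = (M − P_x·x*)/P_y.
Plugging in: x* = (10·2/5)² = 16.

x* = 16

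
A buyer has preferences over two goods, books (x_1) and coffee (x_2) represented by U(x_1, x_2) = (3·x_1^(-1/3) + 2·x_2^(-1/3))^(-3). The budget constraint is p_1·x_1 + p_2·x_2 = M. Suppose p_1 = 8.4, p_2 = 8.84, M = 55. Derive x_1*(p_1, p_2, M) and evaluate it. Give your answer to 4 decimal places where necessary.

Numerically x_2/x_1 = 0.710071, so x_1* = 55/(8.4 + 8.84·0.710071) = 3.7474.

x_1* = 3.7474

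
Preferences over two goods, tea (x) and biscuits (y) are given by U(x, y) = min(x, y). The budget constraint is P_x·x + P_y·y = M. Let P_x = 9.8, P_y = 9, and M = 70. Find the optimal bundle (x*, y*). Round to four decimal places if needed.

Leontief preferences: the optimum is at the kink where x/1 = y/1, i.e. y = x.
Budget: P_x·x + P_y·x = M, so (P_x + P_y)·x = M.
Demand: x*(P_x,P_y,M) = M/(P_x + P_y), y* = M/(P_x + P_y).
Here 9.8 + 9 = 18.8, giving x* = 3.7234 and y* = 3.7234.

x* = 3.7234, y* = 3.7234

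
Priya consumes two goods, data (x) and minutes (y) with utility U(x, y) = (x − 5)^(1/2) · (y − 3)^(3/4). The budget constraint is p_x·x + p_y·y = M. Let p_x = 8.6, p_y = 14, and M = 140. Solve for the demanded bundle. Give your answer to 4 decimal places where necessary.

x* = 7.5581, y* = 5.3571

Let x' = x−5, y' = y−3. MRS = (2/3)·y'/x' = p_x/p_y.
After buying the subsistence bundle (5, 3), a share 0.4 of the remaining income goes to x: x* = 5 + 0.4·(M − 5p_x − 3p_y)/p_x.
Discretionary income = 140 − 5·8.6 − 3·14 = 55; x* = 5 + 0.4·55/8.6 = 7.5581; y* = 3 + 0.6·55/14 = 5.3571.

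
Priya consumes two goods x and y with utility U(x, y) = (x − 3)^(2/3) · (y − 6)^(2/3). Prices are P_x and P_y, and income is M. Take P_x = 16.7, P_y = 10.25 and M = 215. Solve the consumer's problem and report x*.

This is Cobb-Douglas in (x−3, y−6): tangency gives 2/3·P_y·(y−6) = 2/3·P_x·(x−3).
After buying the subsistence bundle (3, 6), a share 0.5 of the remaining income goes to x: x* = 3 + 0.5·(M − 3P_x − 6P_y)/P_x.
Discretionary income = 215 − 3·16.7 − 6·10.25 = 103.4; x* = 3 + 0.5·103.4/16.7 = 6.0958.

x* = 6.0958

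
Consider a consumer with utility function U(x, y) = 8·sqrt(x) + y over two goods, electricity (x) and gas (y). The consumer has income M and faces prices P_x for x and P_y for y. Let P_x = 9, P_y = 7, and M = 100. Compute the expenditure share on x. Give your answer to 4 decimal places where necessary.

share on x = 0.8711

Solve: √x = 4·P_y/P_x, so x*(P_x,P_y) = (4·P_y/P_x)², and y* = (M − P_x·x*)/P_y.
Plugging in: x* = (4·7/9)² = 9.679, y* = 1.8413.
Expenditure on x: 9·9.679 = 87.1111; share = 0.8711.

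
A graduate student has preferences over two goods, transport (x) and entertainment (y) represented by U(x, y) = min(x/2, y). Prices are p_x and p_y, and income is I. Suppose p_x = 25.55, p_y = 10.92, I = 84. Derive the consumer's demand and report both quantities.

x* = 2.7088, y* = 1.3544

Leontief preferences: the optimum is at the kink where x/2 = y/1, i.e. y = (1/2)·x.
Budget: p_x·x + p_y·(1/2)·x = I, so (2·p_x + p_y)·x = 2·I.
Demand: x*(p_x,p_y,I) = 2·I/(2·p_x + p_y), y* = I/(2·p_x + p_y).
Here 2·25.55 + 10.92 = 62.02, giving x* = 2.7088 and y* = 1.3544.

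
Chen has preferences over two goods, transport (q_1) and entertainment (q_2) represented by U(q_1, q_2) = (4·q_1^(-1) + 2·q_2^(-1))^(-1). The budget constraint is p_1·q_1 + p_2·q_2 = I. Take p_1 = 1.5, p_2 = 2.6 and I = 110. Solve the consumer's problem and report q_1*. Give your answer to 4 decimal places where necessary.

MRS = MU_q_1/MU_q_2 = 2·(q_2/q_1)^(2). Set equal to p_1/p_2.
Solve for the ratio: q_2/q_1 = [(1/2)·p_1/p_2]^(0.5).
Substitute q_2 = (q_2/q_1)·q_1 into the budget: q_1* = I/(p_1 + p_2·(q_2/q_1)).
Numerically q_2/q_1 = 0.537086, so q_1* = 110/(1.5 + 2.6·0.537086) = 37.9779.

q_1* = 37.9779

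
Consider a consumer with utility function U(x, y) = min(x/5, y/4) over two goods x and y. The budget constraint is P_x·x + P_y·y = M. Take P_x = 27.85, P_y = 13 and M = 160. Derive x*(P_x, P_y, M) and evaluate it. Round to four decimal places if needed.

x* = 4.183

Here 5·27.85 + 4·13 = 191.25, giving x* = 4.183.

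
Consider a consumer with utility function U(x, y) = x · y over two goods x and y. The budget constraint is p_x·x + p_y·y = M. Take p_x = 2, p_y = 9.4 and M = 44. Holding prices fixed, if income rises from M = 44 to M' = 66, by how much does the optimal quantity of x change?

Δx* = 5.5

Tangency: MRS = y/x = p_x/p_y.
Rearranging, p_y·y = p_x·x. Substituting into the budget gives p_x·x·(1 + 1) = M.
Demand: x*(p_x,p_y,M) = 0.5·M/p_x and y* = 0.5·M/p_y.
At p_x=2, p_y=9.4, M=44: x* = 0.5·44/2 = 11.
At M' = 66: x* = 16.5. Change: 16.5 − 11 = 5.5.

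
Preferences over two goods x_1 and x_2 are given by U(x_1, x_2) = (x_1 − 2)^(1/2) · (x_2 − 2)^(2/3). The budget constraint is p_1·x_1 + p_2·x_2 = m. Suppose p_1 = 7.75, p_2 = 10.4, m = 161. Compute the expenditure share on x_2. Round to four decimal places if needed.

share on x_2 = 0.5718

MRS = (3/4)·(x_2−2)/(x_1−2). Tangency with p_1/p_2 gives x_2−2 = (4/3)·(p_1/p_2)·(x_1−2).
After buying the subsistence bundle (2, 2), a share 3/7 of the remaining income goes to x_1: x_1* = 2 + 3/7·(m − 2p_1 − 2p_2)/p_1.
Discretionary income = 161 − 2·7.75 − 2·10.4 = 124.7; x_1* = 2 + 3/7·124.7/7.75 = 8.8959; x_2* = 2 + 4/7·124.7/10.4 = 8.8516.
Expenditure on x_2: 10.4·8.8516 = 92.0571; share = 0.5718.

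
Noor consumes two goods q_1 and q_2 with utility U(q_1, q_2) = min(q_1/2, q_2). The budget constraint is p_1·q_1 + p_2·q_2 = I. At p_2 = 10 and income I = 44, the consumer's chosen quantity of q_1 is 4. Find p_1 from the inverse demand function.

With perfect complements, no substitution: consume in ratio q_1:q_2 = 2:1.
Budget: p_1·q_1 + p_2·(1/2)·q_1 = I, so (2·p_1 + p_2)·q_1 = 2·I.
Demand: q_1*(p_1,p_2,I) = 2·I/(2·p_1 + p_2), q_2* = I/(2·p_1 + p_2).
Set q_1* = 4 in the demand function and solve for p_1: p_1 = 6.

p_1 = 6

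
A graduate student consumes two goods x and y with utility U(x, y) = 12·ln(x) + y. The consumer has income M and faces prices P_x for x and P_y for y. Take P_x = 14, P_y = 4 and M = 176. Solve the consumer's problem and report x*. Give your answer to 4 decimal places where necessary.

MU_x = 12/x, MU_y = 1. Tangency: 12/x = P_x/P_y.
So x*(P_x,P_y) = 12·P_y/P_x, independent of income; and y* = (M − 12·P_y)/P_y.
At the given prices: x* = 12·4/14 = 3.4286.

x* = 3.4286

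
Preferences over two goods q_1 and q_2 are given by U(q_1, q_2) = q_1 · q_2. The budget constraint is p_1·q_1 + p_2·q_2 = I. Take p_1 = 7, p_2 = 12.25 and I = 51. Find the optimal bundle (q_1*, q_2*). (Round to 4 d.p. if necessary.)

The MRS is q_2/q_1. Set MRS = p_1/p_2.
So p_2·q_2 = p_1·q_1; combined with the budget, a share 0.5 of income goes to q_1.
Demand: q_1*(p_1,p_2,I) = 0.5·I/p_1 and q_2* = 0.5·I/p_2.
At p_1=7, p_2=12.25, I=51: q_1* = 0.5·51/7 = 3.6429, q_2* = 2.0816.

q_1* = 3.6429, q_2* = 2.0816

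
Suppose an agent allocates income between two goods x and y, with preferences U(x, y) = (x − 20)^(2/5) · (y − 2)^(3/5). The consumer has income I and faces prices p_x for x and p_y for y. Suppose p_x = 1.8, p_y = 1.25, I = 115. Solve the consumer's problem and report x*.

x* = 37

MRS = (2/3)·(y−2)/(x−20). Tangency with p_x/p_y gives y−2 = (3/2)·(p_x/p_y)·(x−20).
Substituting into the budget: x* = 20 + 0.4·(I − 20·p_x − 2·p_y)/p_x, and y* = 2 + 0.6·(…)/p_y.
Discretionary income = 115 − 20·1.8 − 2·1.25 = 76.5; x* = 20 + 0.4·76.5/1.8 = 37.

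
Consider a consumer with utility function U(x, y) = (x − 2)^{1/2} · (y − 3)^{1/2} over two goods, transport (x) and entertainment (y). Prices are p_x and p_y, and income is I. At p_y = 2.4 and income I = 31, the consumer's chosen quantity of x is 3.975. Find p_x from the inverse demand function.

Let x' = x−2, y' = y−3. MRS = y'/x' = p_x/p_y.
Substituting into the budget: x* = 2 + 0.5·(I − 2·p_x − 3·p_y)/p_x, and y* = 3 + 0.5·(…)/p_y.
Set x* = 3.975 in the demand function and solve for p_x: p_x = 4.

p_x = 4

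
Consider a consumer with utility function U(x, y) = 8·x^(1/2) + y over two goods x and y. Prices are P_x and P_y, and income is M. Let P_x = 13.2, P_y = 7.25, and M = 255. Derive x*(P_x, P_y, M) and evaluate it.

x* = 4.8267

Set MRS = P_x/P_y: 4·x^(−1/2) = P_x/P_y.
Solve: √x = 4·P_y/P_x, so x*(P_x,P_y) = (4·P_y/P_x)², and y* = (M − P_x·x*)/P_y.
Plugging in: x* = (4·7.25/13.2)² = 4.8267.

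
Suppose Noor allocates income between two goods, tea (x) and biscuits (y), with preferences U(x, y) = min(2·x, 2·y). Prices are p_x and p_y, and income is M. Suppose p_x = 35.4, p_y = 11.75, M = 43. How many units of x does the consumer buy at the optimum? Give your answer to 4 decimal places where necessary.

x* = 0.912

Leontief preferences: the optimum is at the kink where x/2 = y/2, i.e. y = x.
Budget: p_x·x + p_y·x = M, so (2·p_x + 2·p_y)·x = 2·M.
Demand: x*(p_x,p_y,M) = 2·M/(2·p_x + 2·p_y), y* = 2·M/(2·p_x + 2·p_y).
Here 2·35.4 + 2·11.75 = 94.3, giving x* = 0.912.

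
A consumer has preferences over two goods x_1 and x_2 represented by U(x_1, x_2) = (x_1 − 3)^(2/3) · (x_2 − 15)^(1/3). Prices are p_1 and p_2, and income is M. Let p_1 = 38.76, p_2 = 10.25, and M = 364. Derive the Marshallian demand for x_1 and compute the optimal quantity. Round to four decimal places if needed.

x_1* = 4.6163

This is Cobb-Douglas in (x_1−3, x_2−15): tangency gives 2/3·p_2·(x_2−15) = 1/3·p_1·(x_1−3).
Substituting into the budget: x_1* = 3 + 2/3·(M − 3·p_1 − 15·p_2)/p_1, and x_2* = 15 + 1/3·(…)/p_2.
Discretionary income = 364 − 3·38.76 − 15·10.25 = 93.97; x_1* = 3 + 2/3·93.97/38.76 = 4.6163.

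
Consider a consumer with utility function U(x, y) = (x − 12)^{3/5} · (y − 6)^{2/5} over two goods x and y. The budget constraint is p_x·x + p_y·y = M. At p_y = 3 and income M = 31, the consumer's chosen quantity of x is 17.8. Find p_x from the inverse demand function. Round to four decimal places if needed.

Let x' = x−12, y' = y−6. MRS = (3/2)·y'/x' = p_x/p_y.
Substituting into the budget: x* = 12 + 0.6·(M − 12·p_x − 6·p_y)/p_x, and y* = 6 + 0.4·(…)/p_y.
Set x* = 17.8 in the demand function and solve for p_x: p_x = 0.6.

p_x = 0.6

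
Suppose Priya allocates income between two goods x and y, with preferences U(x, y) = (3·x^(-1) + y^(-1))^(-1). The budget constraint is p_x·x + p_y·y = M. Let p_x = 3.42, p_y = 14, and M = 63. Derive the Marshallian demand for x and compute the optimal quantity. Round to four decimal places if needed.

From the CES first-order condition, 3·(y/x)^(2) = p_x/p_y.
Hence y/x = ((1/3)·p_x/p_y)^(1/(2)), i.e. raised to the 0.5 power.
Substitute y = (y/x)·x into the budget: x* = M/(p_x + p_y·(y/x)).
Numerically y/x = 0.285357, so x* = 63/(3.42 + 14·0.285357) = 8.4963.

x* = 8.4963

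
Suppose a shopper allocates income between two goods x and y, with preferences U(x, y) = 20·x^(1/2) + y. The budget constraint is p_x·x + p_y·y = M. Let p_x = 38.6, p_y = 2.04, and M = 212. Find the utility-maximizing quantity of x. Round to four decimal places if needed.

x* = 0.2793

Utility is quasi-linear in y; the FOC for x is 10/√x = p_x/p_y.
Solve: √x = 10·p_y/p_x, so x*(p_x,p_y) = (10·p_y/p_x)², and y* = (M − p_x·x*)/p_y.
Plugging in: x* = (10·2.04/38.6)² = 0.2793.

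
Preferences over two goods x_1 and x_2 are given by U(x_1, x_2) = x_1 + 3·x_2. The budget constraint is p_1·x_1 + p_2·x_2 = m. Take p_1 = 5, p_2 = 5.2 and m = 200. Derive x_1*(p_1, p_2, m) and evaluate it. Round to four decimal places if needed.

Linear utility — the consumer picks whichever good has higher MU/price: 1/5 = 0.2 vs 3/5.2 = 0.5769.
x_2 gives more utility per dollar, so spend all income on x_2: x_2* = m/p_2, x_1* = 0.
Numerically: x_1* = 0, x_2* = 38.4615.

x_1* = 0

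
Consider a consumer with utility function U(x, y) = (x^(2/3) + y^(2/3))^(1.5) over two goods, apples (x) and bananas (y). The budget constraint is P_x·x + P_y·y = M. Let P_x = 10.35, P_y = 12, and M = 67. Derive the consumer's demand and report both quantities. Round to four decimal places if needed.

MU_x ∝ x^(-1/3), MU_y ∝ y^(-1/3), so MRS = (y/x)^(1/3) = P_x/P_y.
Hence y/x = (P_x/P_y)^(1/(1/3)), i.e. raised to the 3 power.
Substitute y = (y/x)·x into the budget: x* = M/(P_x + P_y·(y/x)).
Numerically y/x = 0.641619, so x* = 67/(10.35 + 12·0.641619) = 3.712 and y* = 0.641619·3.712 = 2.3817.

x* = 3.712, y* = 2.3817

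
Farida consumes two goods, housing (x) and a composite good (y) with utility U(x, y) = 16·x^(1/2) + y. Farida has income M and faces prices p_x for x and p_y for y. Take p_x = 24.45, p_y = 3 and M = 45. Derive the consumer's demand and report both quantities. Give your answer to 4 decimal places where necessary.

x* = 0.9635, y* = 7.1472

Utility is quasi-linear in y; the FOC for x is 8/√x = p_x/p_y.
Solve: √x = 8·p_y/p_x, so x*(p_x,p_y) = (8·p_y/p_x)², and y* = (M − p_x·x*)/p_y.
Plugging in: x* = (8·3/24.45)² = 0.9635, y* = 7.1472.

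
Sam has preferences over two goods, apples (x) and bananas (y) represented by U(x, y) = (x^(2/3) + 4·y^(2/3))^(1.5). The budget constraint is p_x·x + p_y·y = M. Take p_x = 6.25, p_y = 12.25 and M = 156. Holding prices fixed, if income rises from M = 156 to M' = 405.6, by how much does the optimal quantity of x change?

Δx* = 2.2614

Substitute y = (y/x)·x into the budget: x* = M/(p_x + p_y·(y/x)).
Numerically y/x = 8.49986, so x* = 156/(6.25 + 12.25·8.49986) = 1.4134.
At M' = 405.6: x* = 3.6748. Change: 3.6748 − 1.4134 = 2.2614.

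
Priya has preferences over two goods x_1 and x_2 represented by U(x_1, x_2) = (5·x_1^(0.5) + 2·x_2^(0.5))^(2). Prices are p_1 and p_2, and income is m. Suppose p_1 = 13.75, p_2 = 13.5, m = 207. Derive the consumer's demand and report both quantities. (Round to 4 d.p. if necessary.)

With the ratio pinned down, the budget gives x_1* = m/(p_1 + p_2·(x_2/x_1)) and x_2* = (x_2/x_1)·x_1*.
Numerically x_2/x_1 = 0.165981, so x_1* = 207/(13.75 + 13.5·0.165981) = 12.945 and x_2* = 0.165981·12.945 = 2.1486.

x_1* = 12.945, x_2* = 2.1486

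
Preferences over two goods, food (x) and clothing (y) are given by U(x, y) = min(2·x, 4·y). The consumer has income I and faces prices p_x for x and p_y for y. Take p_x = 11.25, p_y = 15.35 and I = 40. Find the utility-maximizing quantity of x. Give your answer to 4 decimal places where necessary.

Leontief preferences: the optimum is at the kink where x/4 = y/2, i.e. y = (1/2)·x.
Budget: p_x·x + p_y·(1/2)·x = I, so (4·p_x + 2·p_y)·x = 4·I.
Demand: x*(p_x,p_y,I) = 4·I/(4·p_x + 2·p_y), y* = 2·I/(4·p_x + 2·p_y).
Here 4·11.25 + 2·15.35 = 75.7, giving x* = 2.1136.

x* = 2.1136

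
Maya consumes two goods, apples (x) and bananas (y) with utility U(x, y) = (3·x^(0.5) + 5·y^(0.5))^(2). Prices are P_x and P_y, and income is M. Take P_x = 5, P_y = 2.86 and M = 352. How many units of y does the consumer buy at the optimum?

y* = 102.0606

MU_x ∝ 3·x^(-0.5), MU_y ∝ 5·y^(-0.5), so MRS = (3/5)·(y/x)^(0.5) = P_x/P_y.
Hence y/x = ((5/3)·P_x/P_y)^(1/(0.5)), i.e. raised to the 2 power.
Substitute y = (y/x)·x into the budget: x* = M/(P_x + P_y·(y/x)).
Numerically y/x = 8.489956, so x* = 352/(5 + 2.86·8.489956) = 12.0213 and y* = 8.489956·12.0213 = 102.0606.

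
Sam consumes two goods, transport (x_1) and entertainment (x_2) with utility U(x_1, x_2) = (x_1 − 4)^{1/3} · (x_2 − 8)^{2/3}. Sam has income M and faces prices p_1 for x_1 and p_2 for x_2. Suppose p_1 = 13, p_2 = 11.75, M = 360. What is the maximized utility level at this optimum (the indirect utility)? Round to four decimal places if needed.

V = 9.3176

This is Cobb-Douglas in (x_1−4, x_2−8): tangency gives 1/3·p_2·(x_2−8) = 2/3·p_1·(x_1−4).
Substituting into the budget: x_1* = 4 + 1/3·(M − 4·p_1 − 8·p_2)/p_1, and x_2* = 8 + 2/3·(…)/p_2.
Discretionary income = 360 − 4·13 − 8·11.75 = 214; x_1* = 4 + 1/3·214/13 = 9.4872; x_2* = 8 + 2/3·214/11.75 = 20.1418.
Utility at the optimum: U(9.4872, 20.1418) = 9.3176.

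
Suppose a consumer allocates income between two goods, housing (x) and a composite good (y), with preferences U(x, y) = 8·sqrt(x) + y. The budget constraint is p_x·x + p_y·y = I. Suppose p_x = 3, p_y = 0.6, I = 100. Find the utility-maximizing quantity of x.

MU_x = 4/√x, MU_y = 1. Tangency: 4/√x = p_x/p_y.
Thus x* = (4·p_y/p_x)² — independent of I — with the rest of income spent on y.
Plugging in: x* = (4·0.6/3)² = 0.64.

x* = 0.64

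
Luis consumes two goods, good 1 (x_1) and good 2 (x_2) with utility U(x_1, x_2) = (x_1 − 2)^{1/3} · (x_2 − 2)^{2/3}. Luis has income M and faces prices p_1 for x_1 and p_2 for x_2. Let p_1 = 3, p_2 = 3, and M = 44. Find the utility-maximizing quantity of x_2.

Discretionary income = 44 − 2·3 − 2·3 = 32; x_2* = 2 + 2/3·32/3 = 9.1111.

x_2* = 9.1111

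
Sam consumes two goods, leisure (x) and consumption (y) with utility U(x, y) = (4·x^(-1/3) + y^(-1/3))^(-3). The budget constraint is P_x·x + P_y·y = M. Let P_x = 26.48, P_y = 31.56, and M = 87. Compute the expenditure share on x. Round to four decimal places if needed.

share on x = 0.7302

MU_x ∝ 4·x^(-4/3), MU_y ∝ y^(-4/3), so MRS = 4·(y/x)^(4/3) = P_x/P_y.
Hence y/x = ((1/4)·P_x/P_y)^(1/(4/3)), i.e. raised to the 0.75 power.
Substitute y = (y/x)·x into the budget: x* = M/(P_x + P_y·(y/x)).
Numerically y/x = 0.309949, so x* = 87/(26.48 + 31.56·0.309949) = 2.3992 and y* = 0.309949·2.3992 = 0.7436.
Expenditure on x: 26.48·2.3992 = 63.531; share = 0.7302.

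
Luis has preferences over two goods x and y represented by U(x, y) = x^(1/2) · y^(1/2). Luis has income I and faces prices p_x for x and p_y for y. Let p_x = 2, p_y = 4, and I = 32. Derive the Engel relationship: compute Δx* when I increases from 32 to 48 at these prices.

Δx* = 4

The MRS is y/x. Set MRS = p_x/p_y.
Rearranging, p_y·y = p_x·x. Substituting into the budget gives p_x·x·(1 + 1) = I.
Demand: x*(p_x,p_y,I) = 0.5·I/p_x and y* = 0.5·I/p_y.
At p_x=2, p_y=4, I=32: x* = 0.5·32/2 = 8.
At I' = 48: x* = 12. Change: 12 − 8 = 4.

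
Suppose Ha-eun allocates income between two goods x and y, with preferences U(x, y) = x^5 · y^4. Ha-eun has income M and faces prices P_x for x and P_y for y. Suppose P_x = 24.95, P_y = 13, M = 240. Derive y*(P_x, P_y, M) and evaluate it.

Tangency: MRS = (5/4)·y/x = P_x/P_y.
So 5·P_y·y = 4·P_x·x; combined with the budget, a share 5/9 of income goes to x.
Demand: x*(P_x,P_y,M) = 5/9·M/P_x and y* = 4/9·M/P_y.
At P_x=24.95, P_y=13, M=240: y* = 4/9·240/13 = 8.2051.

y* = 8.2051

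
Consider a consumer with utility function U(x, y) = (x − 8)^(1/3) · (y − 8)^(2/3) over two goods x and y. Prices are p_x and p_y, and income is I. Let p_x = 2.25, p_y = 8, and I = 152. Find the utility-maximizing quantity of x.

MRS = (1/2)·(y−8)/(x−8). Tangency with p_x/p_y gives y−8 = 2·(p_x/p_y)·(x−8).
Substituting into the budget: x* = 8 + 1/3·(I − 8·p_x − 8·p_y)/p_x, and y* = 8 + 2/3·(…)/p_y.
Discretionary income = 152 − 8·2.25 − 8·8 = 70; x* = 8 + 1/3·70/2.25 = 18.3704.

x* = 18.3704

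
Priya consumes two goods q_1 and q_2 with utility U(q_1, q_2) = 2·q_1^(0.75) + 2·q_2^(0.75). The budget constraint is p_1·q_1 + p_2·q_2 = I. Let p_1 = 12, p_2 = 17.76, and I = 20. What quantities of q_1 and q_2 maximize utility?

MRS = MU_q_1/MU_q_2 = (q_2/q_1)^(0.25). Set equal to p_1/p_2.
Solve for the ratio: q_2/q_1 = [p_1/p_2]^(4).
Substitute q_2 = (q_2/q_1)·q_1 into the budget: q_1* = I/(p_1 + p_2·(q_2/q_1)).
Numerically q_2/q_1 = 0.208427, so q_1* = 20/(12 + 17.76·0.208427) = 1.2738 and q_2* = 0.208427·1.2738 = 0.2655.

q_1* = 1.2738, q_2* = 0.2655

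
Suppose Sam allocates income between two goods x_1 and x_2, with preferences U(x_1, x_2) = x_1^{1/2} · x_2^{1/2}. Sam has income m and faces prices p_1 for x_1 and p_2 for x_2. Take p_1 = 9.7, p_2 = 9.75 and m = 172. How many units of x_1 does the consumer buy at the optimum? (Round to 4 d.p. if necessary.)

Demand: x_1*(p_1,p_2,m) = 0.5·m/p_1 and x_2* = 0.5·m/p_2.
At p_1=9.7, p_2=9.75, m=172: x_1* = 0.5·172/9.7 = 8.866.

x_1* = 8.866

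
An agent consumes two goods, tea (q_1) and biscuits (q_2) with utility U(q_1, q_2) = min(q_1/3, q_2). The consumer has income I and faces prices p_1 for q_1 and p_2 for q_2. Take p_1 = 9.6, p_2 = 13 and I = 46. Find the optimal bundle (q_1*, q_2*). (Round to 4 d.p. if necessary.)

q_1* = 3.3014, q_2* = 1.1005

With perfect complements, no substitution: consume in ratio q_1:q_2 = 3:1.
Budget: p_1·q_1 + p_2·(1/3)·q_1 = I, so (3·p_1 + p_2)·q_1 = 3·I.
Demand: q_1*(p_1,p_2,I) = 3·I/(3·p_1 + p_2), q_2* = I/(3·p_1 + p_2).
Here 3·9.6 + 13 = 41.8, giving q_1* = 3.3014 and q_2* = 1.1005.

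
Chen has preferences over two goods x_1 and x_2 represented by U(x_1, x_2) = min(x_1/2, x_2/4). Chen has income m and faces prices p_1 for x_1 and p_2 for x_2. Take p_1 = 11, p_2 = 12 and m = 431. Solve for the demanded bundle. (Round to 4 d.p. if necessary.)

x_1* = 12.3143, x_2* = 24.6286

Leontief preferences: the optimum is at the kink where x_1/2 = x_2/4, i.e. x_2 = 2·x_1.
Budget: p_1·x_1 + p_2·2·x_1 = m, so (2·p_1 + 4·p_2)·x_1 = 2·m.
Demand: x_1*(p_1,p_2,m) = 2·m/(2·p_1 + 4·p_2), x_2* = 4·m/(2·p_1 + 4·p_2).
Here 2·11 + 4·12 = 70, giving x_1* = 12.3143 and x_2* = 24.6286.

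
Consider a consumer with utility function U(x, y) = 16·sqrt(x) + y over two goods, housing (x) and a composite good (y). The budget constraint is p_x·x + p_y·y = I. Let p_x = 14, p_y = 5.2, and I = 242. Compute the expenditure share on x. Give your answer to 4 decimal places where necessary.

share on x = 0.5108

Set MRS = p_x/p_y: 8·x^(−1/2) = p_x/p_y.
Solve: √x = 8·p_y/p_x, so x*(p_x,p_y) = (8·p_y/p_x)², and y* = (I − p_x·x*)/p_y.
Plugging in: x* = (8·5.2/14)² = 8.8294, y* = 22.767.
Expenditure on x: 14·8.8294 = 123.6114; share = 0.5108.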